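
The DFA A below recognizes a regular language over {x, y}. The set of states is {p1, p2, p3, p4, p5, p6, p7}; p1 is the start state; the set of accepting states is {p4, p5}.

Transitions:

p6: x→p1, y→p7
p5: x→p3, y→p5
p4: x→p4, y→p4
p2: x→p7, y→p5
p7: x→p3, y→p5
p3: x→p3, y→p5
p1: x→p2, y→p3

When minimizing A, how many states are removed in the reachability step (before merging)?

Starting at p1 and following transitions, the reachable set is {p1, p2, p3, p5, p7}. That leaves p4, p6 unreachable — 2 in total.

2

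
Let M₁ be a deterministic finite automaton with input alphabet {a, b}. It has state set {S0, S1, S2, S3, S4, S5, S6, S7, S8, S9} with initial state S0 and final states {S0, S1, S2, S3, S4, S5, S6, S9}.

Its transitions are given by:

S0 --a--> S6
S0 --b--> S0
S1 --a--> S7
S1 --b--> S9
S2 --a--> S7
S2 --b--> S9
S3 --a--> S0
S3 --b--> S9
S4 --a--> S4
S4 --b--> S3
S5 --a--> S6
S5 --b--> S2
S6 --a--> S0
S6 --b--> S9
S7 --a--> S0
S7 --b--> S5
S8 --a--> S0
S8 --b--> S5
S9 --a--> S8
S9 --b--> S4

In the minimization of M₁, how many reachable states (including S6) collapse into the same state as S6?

Reachable states from the start: {S0,S2,S3,S4,S5,S6,S7,S8,S9}. Unreachable: {S1} — drop them.
Initial partition by acceptance: {S0,S2,S3,S4,S5,S6,S9} | {S7,S8}.
Refine {S0,S2,S3,S4,S5,S6,S9} on symbol a: members go to different blocks, giving {S0,S3,S4,S5,S6} and {S2,S9}.
Refine {S0,S3,S4,S5,S6} on symbol b: members go to different blocks, giving {S3,S5,S6} and {S0,S4}.
On input a, block {S3,S5,S6} splits into {S3,S6} and {S5}.
Split {S2,S9} by δ(·,b) → {S2} and {S9}.
Split {S0,S4} by δ(·,a) → {S0} and {S4}.
No further refinement is possible. Final partition (7 blocks): {S3,S6} | {S7,S8} | {S2} | {S0} | {S5} | {S9} | {S4}.
The equivalence class containing S6 is {S3,S6}, of size 2.

2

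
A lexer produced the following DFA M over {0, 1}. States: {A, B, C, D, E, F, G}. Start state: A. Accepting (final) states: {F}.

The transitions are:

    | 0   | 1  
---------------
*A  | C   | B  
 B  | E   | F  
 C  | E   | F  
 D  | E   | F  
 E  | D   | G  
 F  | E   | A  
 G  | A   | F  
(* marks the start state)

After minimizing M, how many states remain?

3

Every state is reachable, so we keep all 7.
Initial partition by acceptance: {F} | {A,B,C,D,E,G}.
Split {A,B,C,D,E,G} by δ(·,1) → {B,C,D,G} and {A,E}.
Stable partition: {F} | {B,C,D,G} | {A,E} — 3 equivalence classes.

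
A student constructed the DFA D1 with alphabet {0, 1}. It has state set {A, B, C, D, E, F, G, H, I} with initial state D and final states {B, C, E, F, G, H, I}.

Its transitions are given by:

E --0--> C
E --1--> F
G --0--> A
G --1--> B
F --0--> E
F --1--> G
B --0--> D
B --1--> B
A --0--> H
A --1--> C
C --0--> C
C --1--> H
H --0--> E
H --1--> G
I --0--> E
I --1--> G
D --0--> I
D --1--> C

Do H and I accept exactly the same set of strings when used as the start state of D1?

Yes

Start with accepting vs non-accepting: {B,C,E,F,G,H,I} | {A,D}.
Refine {B,C,E,F,G,H,I} on symbol 0: members go to different blocks, giving {C,E,F,H,I} and {B,G}.
Refine {C,E,F,H,I} on symbol 1: members go to different blocks, giving {F,H,I} and {C,E}.
Stable partition: {F,H,I} | {A,D} | {B,G} | {C,E} — 4 equivalence classes.
H and I lie in the same block of the stable partition, so they are equivalent — no string distinguishes them.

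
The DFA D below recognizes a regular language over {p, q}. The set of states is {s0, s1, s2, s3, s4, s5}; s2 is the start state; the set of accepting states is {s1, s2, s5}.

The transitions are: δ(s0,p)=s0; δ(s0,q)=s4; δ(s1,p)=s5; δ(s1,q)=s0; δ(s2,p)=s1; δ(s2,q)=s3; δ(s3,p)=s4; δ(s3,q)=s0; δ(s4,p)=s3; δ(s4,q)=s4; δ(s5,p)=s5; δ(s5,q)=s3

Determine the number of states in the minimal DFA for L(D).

2

Every state is reachable, so we keep all 6.
P0 = {s1,s2,s5} | {s0,s3,s4}.
The partition is now stable with 2 blocks: {s1,s2,s5} | {s0,s3,s4}.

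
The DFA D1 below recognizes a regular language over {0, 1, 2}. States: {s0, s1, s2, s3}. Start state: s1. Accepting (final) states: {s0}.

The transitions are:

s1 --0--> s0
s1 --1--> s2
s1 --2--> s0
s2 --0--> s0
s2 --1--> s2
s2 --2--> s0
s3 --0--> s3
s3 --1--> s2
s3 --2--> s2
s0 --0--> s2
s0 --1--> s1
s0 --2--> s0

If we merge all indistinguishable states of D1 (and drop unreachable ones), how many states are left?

First remove the unreachable states {s3}; 3 states remain.
P0 = {s0} | {s1,s2}.
Stable partition: {s0} | {s1,s2} — 2 equivalence classes.

2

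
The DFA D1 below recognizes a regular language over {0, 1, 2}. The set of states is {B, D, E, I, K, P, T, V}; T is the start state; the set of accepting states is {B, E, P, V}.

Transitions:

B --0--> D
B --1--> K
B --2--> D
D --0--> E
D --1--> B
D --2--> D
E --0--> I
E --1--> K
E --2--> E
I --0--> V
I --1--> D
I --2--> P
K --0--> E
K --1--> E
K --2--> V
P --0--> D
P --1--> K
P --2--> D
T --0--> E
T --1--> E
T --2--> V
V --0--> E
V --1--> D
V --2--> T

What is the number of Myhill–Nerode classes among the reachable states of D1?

Initial partition by acceptance: {B,E,P,V} | {D,I,K,T}.
Refine {B,E,P,V} on symbol 0: members go to different blocks, giving {B,E,P} and {V}.
Refine {B,E,P} on symbol 2: members go to different blocks, giving {B,P} and {E}.
Refine {D,I,K,T} on symbol 0: members go to different blocks, giving {D,K,T} and {I}.
Refine {D,K,T} on symbol 1: members go to different blocks, giving {K,T} and {D}.
Stable partition: {B,P} | {K,T} | {V} | {E} | {I} | {D} — 6 equivalence classes.

6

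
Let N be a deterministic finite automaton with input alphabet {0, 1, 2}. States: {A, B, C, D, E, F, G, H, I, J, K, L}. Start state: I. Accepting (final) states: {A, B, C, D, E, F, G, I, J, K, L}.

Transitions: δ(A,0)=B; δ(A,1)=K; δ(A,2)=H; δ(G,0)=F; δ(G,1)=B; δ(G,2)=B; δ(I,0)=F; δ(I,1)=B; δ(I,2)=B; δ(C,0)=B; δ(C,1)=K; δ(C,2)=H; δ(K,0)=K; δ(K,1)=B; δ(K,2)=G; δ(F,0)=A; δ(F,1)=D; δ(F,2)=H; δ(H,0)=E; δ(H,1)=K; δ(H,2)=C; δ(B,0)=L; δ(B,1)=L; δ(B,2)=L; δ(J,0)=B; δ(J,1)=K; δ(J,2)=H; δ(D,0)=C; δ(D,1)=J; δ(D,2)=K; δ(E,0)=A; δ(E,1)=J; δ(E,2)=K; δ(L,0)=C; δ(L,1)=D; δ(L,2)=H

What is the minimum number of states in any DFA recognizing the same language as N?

Every state is reachable, so we keep all 12.
P0 = {A,B,C,D,E,F,G,I,J,K,L} | {H}.
On input 2, block {A,B,C,D,E,F,G,I,J,K,L} splits into {B,D,E,G,I,K} and {A,C,F,J,L}.
Refine {B,D,E,G,I,K} on symbol 0: members go to different blocks, giving {B,D,E,G,I} and {K}.
On input 1, block {B,D,E,G,I} splits into {B,D,E} and {G,I}.
On input 2, block {B,D,E} splits into {D,E} and {B}.
Split {A,C,F,J,L} by δ(·,0) → {A,C,J} and {F,L}.
The partition is now stable with 7 blocks: {D,E} | {H} | {A,C,J} | {K} | {G,I} | {B} | {F,L}.

7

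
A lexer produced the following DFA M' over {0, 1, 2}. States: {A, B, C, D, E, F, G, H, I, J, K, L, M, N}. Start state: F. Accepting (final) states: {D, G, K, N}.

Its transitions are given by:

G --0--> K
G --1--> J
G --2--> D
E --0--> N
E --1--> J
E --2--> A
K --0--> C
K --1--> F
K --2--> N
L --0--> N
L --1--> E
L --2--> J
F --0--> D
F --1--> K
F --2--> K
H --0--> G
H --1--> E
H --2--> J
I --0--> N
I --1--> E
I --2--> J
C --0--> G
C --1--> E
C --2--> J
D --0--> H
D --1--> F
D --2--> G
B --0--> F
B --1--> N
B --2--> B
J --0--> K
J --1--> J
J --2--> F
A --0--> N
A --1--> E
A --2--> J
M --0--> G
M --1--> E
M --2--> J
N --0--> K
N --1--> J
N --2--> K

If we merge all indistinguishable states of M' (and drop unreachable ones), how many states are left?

States {B,I,L,M} cannot be reached from the start state, so discard them.
P0 = {D,G,K,N} | {A,C,E,F,H,J}.
Split {D,G,K,N} by δ(·,0) → {D,K} and {G,N}.
On input 0, block {A,C,E,F,H,J} splits into {A,C,E,H} and {F,J}.
On input 1, block {A,C,E,H} splits into {A,C,H} and {E}.
Refine {F,J} on symbol 1: members go to different blocks, giving {F} and {J}.
Stable partition: {D,K} | {A,C,H} | {G,N} | {F} | {E} | {J} — 6 equivalence classes.

6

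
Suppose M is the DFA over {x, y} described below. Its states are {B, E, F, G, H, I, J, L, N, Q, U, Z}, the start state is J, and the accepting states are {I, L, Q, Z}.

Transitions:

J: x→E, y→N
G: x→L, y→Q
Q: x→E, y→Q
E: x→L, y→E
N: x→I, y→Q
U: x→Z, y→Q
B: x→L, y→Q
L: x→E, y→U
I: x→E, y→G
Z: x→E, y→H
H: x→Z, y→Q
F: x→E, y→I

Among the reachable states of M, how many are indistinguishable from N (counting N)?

4

First remove the unreachable states {B,F}; 10 states remain.
Initial partition by acceptance: {I,L,Q,Z} | {E,G,H,J,N,U}.
Split {I,L,Q,Z} by δ(·,y) → {I,L,Z} and {Q}.
Refine {E,G,H,J,N,U} on symbol x: members go to different blocks, giving {E,G,H,N,U} and {J}.
Refine {E,G,H,N,U} on symbol y: members go to different blocks, giving {G,H,N,U} and {E}.
Stable partition: {I,L,Z} | {G,H,N,U} | {Q} | {J} | {E} — 5 equivalence classes.
The equivalence class containing N is {G,H,N,U}, of size 4.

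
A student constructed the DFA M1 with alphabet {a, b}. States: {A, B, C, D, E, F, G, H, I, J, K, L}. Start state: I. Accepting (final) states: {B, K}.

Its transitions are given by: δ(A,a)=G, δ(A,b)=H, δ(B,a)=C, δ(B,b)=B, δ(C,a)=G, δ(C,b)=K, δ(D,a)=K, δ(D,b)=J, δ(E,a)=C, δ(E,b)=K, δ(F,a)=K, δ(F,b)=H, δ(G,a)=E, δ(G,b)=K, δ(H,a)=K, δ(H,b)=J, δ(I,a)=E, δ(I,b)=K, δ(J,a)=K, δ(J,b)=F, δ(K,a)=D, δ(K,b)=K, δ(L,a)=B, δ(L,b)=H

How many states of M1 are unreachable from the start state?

Starting at I and following transitions, the reachable set is {C, D, E, F, G, H, I, J, K}. That leaves A, B, L unreachable — 3 in total.

3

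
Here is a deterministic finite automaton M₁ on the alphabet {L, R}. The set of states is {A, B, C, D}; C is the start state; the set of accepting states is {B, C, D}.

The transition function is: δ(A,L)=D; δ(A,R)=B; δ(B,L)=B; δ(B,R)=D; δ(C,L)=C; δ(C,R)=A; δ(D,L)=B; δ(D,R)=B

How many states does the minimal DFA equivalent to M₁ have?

All states are reachable from the start state.
Start with accepting vs non-accepting: {B,C,D} | {A}.
On input R, block {B,C,D} splits into {B,D} and {C}.
No further refinement is possible. Final partition (3 blocks): {B,D} | {A} | {C}.

3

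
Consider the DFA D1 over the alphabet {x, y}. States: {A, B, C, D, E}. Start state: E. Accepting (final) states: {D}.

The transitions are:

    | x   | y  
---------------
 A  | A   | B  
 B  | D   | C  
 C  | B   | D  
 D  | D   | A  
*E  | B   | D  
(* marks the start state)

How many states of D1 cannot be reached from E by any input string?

Every one of the 5 states is reachable from E.

0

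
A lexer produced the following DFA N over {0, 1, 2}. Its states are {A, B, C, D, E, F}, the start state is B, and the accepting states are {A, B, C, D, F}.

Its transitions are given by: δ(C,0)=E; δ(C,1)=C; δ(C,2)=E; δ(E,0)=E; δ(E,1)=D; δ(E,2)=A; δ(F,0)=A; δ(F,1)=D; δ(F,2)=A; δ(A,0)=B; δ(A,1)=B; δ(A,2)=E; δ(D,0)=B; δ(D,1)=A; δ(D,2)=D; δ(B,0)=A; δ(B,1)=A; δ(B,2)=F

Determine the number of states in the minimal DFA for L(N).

5

States {C} cannot be reached from the start state, so discard them.
P0 = {A,B,D,F} | {E}.
Refine {A,B,D,F} on symbol 2: members go to different blocks, giving {B,D,F} and {A}.
Split {B,D,F} by δ(·,0) → {B,F} and {D}.
Split {B,F} by δ(·,1) → {B} and {F}.
No further refinement is possible. Final partition (5 blocks): {B} | {E} | {A} | {D} | {F}.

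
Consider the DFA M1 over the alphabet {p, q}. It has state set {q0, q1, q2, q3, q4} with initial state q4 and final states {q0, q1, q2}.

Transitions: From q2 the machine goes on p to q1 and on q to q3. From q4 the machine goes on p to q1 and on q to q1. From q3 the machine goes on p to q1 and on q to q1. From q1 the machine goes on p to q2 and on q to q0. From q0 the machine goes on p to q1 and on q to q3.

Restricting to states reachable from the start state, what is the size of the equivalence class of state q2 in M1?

All states are reachable from the start state.
Start with accepting vs non-accepting: {q0,q1,q2} | {q3,q4}.
On input q, block {q0,q1,q2} splits into {q0,q2} and {q1}.
The partition is now stable with 3 blocks: {q0,q2} | {q3,q4} | {q1}.
The equivalence class containing q2 is {q0,q2}, of size 2.

2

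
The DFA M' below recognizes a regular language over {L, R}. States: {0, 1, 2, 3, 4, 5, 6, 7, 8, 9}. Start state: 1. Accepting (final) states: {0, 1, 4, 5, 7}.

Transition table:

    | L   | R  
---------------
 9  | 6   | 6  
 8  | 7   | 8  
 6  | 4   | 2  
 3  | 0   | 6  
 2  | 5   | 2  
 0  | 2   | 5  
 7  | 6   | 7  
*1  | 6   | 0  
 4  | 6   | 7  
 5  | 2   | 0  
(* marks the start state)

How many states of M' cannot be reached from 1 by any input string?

No path from 1 leads to 3, 8, 9; the other 7 states are all reachable.

3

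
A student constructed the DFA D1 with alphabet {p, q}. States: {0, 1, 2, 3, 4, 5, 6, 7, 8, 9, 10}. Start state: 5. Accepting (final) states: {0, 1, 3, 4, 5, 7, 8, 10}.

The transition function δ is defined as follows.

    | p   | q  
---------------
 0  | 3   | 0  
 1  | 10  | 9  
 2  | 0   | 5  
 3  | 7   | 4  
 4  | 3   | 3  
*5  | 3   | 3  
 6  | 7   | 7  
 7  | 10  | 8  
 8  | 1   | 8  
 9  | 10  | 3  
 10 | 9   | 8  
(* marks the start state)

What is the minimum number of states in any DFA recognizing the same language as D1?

7

First remove the unreachable states {0,2,6}; 8 states remain.
P0 = {1,3,4,5,7,8,10} | {9}.
Refine {1,3,4,5,7,8,10} on symbol p: members go to different blocks, giving {1,3,4,5,7,8} and {10}.
Refine {1,3,4,5,7,8} on symbol p: members go to different blocks, giving {3,4,5,8} and {1,7}.
On input p, block {3,4,5,8} splits into {3,8} and {4,5}.
Split {3,8} by δ(·,q) → {3} and {8}.
On input q, block {1,7} splits into {1} and {7}.
Stable partition: {3} | {9} | {10} | {1} | {4,5} | {8} | {7} — 7 equivalence classes.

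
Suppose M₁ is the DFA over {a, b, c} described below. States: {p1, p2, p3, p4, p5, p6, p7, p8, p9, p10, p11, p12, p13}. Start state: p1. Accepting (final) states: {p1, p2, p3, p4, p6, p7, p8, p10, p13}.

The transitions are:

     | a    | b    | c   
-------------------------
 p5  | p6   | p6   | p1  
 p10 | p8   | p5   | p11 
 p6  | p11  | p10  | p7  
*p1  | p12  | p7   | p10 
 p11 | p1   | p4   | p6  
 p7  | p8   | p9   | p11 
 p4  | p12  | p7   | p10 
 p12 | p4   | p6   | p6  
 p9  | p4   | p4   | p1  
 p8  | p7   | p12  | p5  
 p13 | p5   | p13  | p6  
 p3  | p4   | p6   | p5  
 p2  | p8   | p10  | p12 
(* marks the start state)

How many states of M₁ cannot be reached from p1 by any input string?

No path from p1 leads to p2, p3, p13; the other 10 states are all reachable.

3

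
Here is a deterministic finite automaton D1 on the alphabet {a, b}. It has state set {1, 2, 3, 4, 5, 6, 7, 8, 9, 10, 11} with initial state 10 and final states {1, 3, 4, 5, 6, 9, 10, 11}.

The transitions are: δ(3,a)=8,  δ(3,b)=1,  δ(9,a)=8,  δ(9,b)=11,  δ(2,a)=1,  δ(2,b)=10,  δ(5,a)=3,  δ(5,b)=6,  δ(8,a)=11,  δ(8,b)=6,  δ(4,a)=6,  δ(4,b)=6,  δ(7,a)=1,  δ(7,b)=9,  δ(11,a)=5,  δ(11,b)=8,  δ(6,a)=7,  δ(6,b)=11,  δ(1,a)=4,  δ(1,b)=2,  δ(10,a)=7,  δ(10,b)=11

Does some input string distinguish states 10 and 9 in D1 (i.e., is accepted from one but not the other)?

No

Every state is reachable, so we keep all 11.
Initial partition by acceptance: {1,3,4,5,6,9,10,11} | {2,7,8}.
On input a, block {1,3,4,5,6,9,10,11} splits into {1,4,5,11} and {3,6,9,10}.
Split {1,4,5,11} by δ(·,a) → {1,11} and {4,5}.
No further refinement is possible. Final partition (4 blocks): {1,11} | {2,7,8} | {3,6,9,10} | {4,5}.
10 and 9 lie in the same block of the stable partition, so they are equivalent — no string distinguishes them.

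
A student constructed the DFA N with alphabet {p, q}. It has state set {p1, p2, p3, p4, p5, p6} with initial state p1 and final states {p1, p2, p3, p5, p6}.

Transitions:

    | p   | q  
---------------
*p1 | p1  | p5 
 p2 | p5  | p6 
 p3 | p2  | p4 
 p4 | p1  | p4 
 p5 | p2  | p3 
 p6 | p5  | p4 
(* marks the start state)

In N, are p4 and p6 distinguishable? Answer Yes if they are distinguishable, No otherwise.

Yes

Every state is reachable, so we keep all 6.
Initial partition by acceptance: {p1,p2,p3,p5,p6} | {p4}.
On input q, block {p1,p2,p3,p5,p6} splits into {p1,p2,p5} and {p3,p6}.
Refine {p1,p2,p5} on symbol q: members go to different blocks, giving {p2,p5} and {p1}.
The partition is now stable with 4 blocks: {p2,p5} | {p4} | {p3,p6} | {p1}.
p4 and p6 end up in different blocks, so they are distinguishable. For instance, the string 'ε' is accepted from only p6.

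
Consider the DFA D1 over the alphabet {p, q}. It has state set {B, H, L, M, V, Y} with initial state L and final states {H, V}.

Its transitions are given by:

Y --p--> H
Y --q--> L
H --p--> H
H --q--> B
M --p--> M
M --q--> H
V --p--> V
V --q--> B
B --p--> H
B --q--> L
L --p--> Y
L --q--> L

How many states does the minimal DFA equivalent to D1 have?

3

Reachable states from the start: {B,H,L,Y}. Unreachable: {M,V} — drop them.
Initial partition by acceptance: {H} | {B,L,Y}.
Refine {B,L,Y} on symbol p: members go to different blocks, giving {B,Y} and {L}.
Stable partition: {H} | {B,Y} | {L} — 3 equivalence classes.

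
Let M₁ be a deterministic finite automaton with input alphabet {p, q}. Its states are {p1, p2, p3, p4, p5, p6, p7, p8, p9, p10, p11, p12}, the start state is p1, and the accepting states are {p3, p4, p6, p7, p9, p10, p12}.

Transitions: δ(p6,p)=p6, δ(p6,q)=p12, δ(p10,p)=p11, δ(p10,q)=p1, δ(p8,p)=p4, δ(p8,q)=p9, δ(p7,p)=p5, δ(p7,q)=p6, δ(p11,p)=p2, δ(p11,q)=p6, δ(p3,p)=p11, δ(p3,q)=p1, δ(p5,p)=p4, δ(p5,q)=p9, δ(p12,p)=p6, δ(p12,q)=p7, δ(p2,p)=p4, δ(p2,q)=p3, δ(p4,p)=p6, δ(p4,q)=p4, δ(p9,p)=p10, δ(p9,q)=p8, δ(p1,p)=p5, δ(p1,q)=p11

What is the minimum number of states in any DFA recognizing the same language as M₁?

All states are reachable from the start state.
P0 = {p3,p4,p6,p7,p9,p10,p12} | {p1,p2,p5,p8,p11}.
On input p, block {p3,p4,p6,p7,p9,p10,p12} splits into {p4,p6,p9,p12} and {p3,p7,p10}.
Split {p4,p6,p9,p12} by δ(·,p) → {p4,p6,p12} and {p9}.
Refine {p4,p6,p12} on symbol q: members go to different blocks, giving {p4,p6} and {p12}.
On input q, block {p4,p6} splits into {p4} and {p6}.
Refine {p1,p2,p5,p8,p11} on symbol p: members go to different blocks, giving {p2,p5,p8} and {p1,p11}.
Split {p2,p5,p8} by δ(·,q) → {p5,p8} and {p2}.
On input p, block {p3,p7,p10} splits into {p3,p10} and {p7}.
Refine {p1,p11} on symbol p: members go to different blocks, giving {p1} and {p11}.
Stable partition: {p4} | {p5,p8} | {p3,p10} | {p9} | {p12} | {p6} | {p1} | {p2} | {p7} | {p11} — 10 equivalence classes.

10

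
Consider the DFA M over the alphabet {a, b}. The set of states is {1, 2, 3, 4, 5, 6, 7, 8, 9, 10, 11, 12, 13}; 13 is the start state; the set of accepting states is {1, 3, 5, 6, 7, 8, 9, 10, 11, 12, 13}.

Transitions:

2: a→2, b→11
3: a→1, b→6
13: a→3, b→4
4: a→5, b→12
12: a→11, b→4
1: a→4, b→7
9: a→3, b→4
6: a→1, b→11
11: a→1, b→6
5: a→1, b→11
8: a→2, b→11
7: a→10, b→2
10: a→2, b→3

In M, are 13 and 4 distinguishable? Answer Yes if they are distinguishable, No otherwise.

Yes

States {8,9} cannot be reached from the start state, so discard them.
Start with accepting vs non-accepting: {1,3,5,6,7,10,11,12,13} | {2,4}.
Refine {1,3,5,6,7,10,11,12,13} on symbol a: members go to different blocks, giving {3,5,6,7,11,12,13} and {1,10}.
Split {3,5,6,7,11,12,13} by δ(·,a) → {3,5,6,7,11} and {12,13}.
Refine {3,5,6,7,11} on symbol b: members go to different blocks, giving {3,5,6,11} and {7}.
On input a, block {2,4} splits into {2} and {4}.
Split {1,10} by δ(·,a) → {1} and {10}.
Stable partition: {3,5,6,11} | {2} | {1} | {12,13} | {7} | {4} | {10} — 7 equivalence classes.
13 and 4 end up in different blocks, so they are distinguishable. For instance, the string 'ε' is accepted from only 13.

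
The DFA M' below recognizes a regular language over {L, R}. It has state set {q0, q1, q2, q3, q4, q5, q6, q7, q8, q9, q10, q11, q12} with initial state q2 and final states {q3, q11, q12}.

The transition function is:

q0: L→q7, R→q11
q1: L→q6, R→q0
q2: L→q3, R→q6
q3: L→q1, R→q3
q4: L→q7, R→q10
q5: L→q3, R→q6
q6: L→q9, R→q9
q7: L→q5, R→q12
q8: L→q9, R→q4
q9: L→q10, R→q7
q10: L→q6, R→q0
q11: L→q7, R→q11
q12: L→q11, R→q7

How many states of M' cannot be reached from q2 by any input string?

2

BFS from q2 reaches {q0, q1, q2, q3, q5, q6, q7, q9, q10, q11, q12}; the 2 state(s) q4, q8 are never visited.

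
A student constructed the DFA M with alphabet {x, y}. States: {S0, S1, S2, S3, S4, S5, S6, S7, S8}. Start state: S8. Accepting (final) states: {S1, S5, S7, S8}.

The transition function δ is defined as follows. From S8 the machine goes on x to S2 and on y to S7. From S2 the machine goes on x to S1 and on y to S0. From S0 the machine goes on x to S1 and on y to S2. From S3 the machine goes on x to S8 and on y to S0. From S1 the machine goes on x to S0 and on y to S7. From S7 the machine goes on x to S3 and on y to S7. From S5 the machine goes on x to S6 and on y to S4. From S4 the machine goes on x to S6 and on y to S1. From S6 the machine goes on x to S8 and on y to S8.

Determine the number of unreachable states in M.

BFS from S8 reaches {S0, S1, S2, S3, S7, S8}; the 3 state(s) S4, S5, S6 are never visited.

3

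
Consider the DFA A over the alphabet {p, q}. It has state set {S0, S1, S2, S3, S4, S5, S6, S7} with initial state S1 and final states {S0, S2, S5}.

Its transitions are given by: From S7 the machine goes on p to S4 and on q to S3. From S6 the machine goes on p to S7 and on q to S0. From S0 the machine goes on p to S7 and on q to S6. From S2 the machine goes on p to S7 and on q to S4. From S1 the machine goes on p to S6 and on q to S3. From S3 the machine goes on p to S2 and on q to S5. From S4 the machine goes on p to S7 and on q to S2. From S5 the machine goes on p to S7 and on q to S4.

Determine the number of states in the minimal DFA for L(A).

Start with accepting vs non-accepting: {S0,S2,S5} | {S1,S3,S4,S6,S7}.
Refine {S1,S3,S4,S6,S7} on symbol p: members go to different blocks, giving {S1,S4,S6,S7} and {S3}.
On input q, block {S1,S4,S6,S7} splits into {S1,S7} and {S4,S6}.
The partition is now stable with 4 blocks: {S0,S2,S5} | {S1,S7} | {S3} | {S4,S6}.

4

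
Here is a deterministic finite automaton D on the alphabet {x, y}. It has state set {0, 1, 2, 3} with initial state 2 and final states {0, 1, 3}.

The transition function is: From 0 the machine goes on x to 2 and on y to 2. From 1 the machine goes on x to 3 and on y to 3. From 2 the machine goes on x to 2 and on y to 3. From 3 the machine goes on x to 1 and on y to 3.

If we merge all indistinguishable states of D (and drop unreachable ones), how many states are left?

States {0} cannot be reached from the start state, so discard them.
Initial partition by acceptance: {1,3} | {2}.
The partition is now stable with 2 blocks: {1,3} | {2}.

2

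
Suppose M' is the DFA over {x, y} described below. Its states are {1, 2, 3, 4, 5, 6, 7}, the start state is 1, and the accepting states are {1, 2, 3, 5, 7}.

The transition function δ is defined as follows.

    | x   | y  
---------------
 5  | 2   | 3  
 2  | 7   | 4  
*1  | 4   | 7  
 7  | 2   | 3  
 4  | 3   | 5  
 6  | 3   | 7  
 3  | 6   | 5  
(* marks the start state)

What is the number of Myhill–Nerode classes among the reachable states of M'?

Every state is reachable, so we keep all 7.
Initial partition by acceptance: {1,2,3,5,7} | {4,6}.
Split {1,2,3,5,7} by δ(·,x) → {2,5,7} and {1,3}.
On input y, block {2,5,7} splits into {5,7} and {2}.
The partition is now stable with 4 blocks: {5,7} | {4,6} | {1,3} | {2}.

4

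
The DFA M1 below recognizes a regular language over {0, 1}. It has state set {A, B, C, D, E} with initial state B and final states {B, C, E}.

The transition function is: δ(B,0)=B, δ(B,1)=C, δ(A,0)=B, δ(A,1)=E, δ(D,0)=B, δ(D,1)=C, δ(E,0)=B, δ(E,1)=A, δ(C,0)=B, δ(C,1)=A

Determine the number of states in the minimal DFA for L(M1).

First remove the unreachable states {D}; 4 states remain.
P0 = {B,C,E} | {A}.
On input 1, block {B,C,E} splits into {C,E} and {B}.
The partition is now stable with 3 blocks: {C,E} | {A} | {B}.

3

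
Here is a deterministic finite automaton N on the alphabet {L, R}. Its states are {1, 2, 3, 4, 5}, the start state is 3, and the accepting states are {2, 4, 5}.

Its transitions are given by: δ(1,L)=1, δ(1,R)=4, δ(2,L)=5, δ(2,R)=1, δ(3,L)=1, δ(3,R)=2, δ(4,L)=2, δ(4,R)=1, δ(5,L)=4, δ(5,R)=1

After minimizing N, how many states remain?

2

All states are reachable from the start state.
Initial partition by acceptance: {2,4,5} | {1,3}.
The partition is now stable with 2 blocks: {2,4,5} | {1,3}.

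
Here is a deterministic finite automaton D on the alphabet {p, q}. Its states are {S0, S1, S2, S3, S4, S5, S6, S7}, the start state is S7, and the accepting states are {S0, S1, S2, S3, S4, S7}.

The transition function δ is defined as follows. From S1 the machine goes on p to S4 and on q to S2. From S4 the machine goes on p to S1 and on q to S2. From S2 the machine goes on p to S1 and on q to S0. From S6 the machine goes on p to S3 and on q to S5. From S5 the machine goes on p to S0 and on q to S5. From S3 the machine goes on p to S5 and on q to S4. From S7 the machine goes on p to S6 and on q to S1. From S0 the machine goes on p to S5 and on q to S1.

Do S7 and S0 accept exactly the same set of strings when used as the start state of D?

Yes

Every state is reachable, so we keep all 8.
Initial partition by acceptance: {S0,S1,S2,S3,S4,S7} | {S5,S6}.
Split {S0,S1,S2,S3,S4,S7} by δ(·,p) → {S0,S3,S7} and {S1,S2,S4}.
On input q, block {S1,S2,S4} splits into {S1,S4} and {S2}.
Stable partition: {S0,S3,S7} | {S5,S6} | {S1,S4} | {S2} — 4 equivalence classes.
S7 and S0 lie in the same block of the stable partition, so they are equivalent — no string distinguishes them.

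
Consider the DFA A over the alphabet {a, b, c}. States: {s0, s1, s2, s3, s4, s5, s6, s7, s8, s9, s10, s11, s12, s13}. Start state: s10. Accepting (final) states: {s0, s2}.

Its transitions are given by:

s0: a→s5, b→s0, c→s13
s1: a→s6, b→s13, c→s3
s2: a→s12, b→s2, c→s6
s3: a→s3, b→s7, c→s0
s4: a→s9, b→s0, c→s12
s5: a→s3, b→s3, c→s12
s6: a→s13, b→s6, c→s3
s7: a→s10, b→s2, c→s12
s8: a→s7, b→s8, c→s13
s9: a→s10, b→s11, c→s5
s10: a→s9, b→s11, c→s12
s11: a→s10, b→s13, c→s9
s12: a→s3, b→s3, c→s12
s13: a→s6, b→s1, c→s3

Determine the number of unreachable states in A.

BFS from s10 reaches {s0, s1, s2, s3, s5, s6, s7, s9, s10, s11, s12, s13}; the 2 state(s) s4, s8 are never visited.

2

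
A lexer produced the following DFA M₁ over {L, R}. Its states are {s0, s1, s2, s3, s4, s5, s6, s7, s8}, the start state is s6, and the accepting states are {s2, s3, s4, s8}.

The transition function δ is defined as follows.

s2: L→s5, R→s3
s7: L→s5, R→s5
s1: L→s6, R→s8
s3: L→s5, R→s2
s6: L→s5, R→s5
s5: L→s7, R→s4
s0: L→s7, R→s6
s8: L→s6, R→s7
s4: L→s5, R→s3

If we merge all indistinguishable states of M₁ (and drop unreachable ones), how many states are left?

3

States {s0,s1,s8} cannot be reached from the start state, so discard them.
Start with accepting vs non-accepting: {s2,s3,s4} | {s5,s6,s7}.
Refine {s5,s6,s7} on symbol R: members go to different blocks, giving {s6,s7} and {s5}.
Stable partition: {s2,s3,s4} | {s6,s7} | {s5} — 3 equivalence classes.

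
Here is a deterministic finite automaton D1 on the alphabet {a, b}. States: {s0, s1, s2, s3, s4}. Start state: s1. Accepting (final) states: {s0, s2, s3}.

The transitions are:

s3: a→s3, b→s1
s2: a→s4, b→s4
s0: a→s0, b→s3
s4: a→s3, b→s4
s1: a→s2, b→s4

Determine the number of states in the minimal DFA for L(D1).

4

States {s0} cannot be reached from the start state, so discard them.
Start with accepting vs non-accepting: {s2,s3} | {s1,s4}.
Refine {s2,s3} on symbol a: members go to different blocks, giving {s2} and {s3}.
Split {s1,s4} by δ(·,a) → {s1} and {s4}.
The partition is now stable with 4 blocks: {s2} | {s1} | {s3} | {s4}.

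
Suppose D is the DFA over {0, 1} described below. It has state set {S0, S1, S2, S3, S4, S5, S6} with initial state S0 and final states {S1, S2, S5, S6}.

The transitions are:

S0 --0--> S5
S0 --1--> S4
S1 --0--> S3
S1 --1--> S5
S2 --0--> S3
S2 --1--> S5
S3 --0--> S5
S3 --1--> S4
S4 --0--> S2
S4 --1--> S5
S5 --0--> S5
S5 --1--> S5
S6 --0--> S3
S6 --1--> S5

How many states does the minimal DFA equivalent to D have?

States {S1,S6} cannot be reached from the start state, so discard them.
Start with accepting vs non-accepting: {S2,S5} | {S0,S3,S4}.
Split {S2,S5} by δ(·,0) → {S2} and {S5}.
Split {S0,S3,S4} by δ(·,0) → {S0,S3} and {S4}.
The partition is now stable with 4 blocks: {S2} | {S0,S3} | {S5} | {S4}.

4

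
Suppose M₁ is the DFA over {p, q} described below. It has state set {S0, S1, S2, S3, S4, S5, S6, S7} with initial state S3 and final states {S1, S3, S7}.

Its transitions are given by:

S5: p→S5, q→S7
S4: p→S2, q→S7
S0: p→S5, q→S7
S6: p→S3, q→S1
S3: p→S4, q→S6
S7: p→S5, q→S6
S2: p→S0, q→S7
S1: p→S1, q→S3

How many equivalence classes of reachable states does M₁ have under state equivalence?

4

P0 = {S1,S3,S7} | {S0,S2,S4,S5,S6}.
On input p, block {S1,S3,S7} splits into {S3,S7} and {S1}.
On input p, block {S0,S2,S4,S5,S6} splits into {S0,S2,S4,S5} and {S6}.
No further refinement is possible. Final partition (4 blocks): {S3,S7} | {S0,S2,S4,S5} | {S1} | {S6}.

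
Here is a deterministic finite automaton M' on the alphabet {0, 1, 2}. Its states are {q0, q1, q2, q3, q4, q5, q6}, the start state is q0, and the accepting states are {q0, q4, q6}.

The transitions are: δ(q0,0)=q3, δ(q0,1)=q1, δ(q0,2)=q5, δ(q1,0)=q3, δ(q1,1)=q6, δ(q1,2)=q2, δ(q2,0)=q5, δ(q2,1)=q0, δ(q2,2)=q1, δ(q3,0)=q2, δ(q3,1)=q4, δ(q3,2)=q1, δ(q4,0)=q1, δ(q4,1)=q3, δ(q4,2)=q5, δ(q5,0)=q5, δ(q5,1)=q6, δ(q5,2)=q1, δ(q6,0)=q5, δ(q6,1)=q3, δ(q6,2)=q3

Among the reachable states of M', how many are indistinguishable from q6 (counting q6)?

Start with accepting vs non-accepting: {q0,q4,q6} | {q1,q2,q3,q5}.
The partition is now stable with 2 blocks: {q0,q4,q6} | {q1,q2,q3,q5}.
The equivalence class containing q6 is {q0,q4,q6}, of size 3.

3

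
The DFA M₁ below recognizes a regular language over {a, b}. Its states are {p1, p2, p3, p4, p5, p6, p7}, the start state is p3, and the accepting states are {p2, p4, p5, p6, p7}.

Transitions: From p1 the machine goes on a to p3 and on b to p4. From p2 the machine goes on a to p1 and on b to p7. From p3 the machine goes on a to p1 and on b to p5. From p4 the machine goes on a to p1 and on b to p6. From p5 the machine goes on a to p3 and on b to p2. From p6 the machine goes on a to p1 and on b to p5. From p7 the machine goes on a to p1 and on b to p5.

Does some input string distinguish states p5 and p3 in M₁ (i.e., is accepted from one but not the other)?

Start with accepting vs non-accepting: {p2,p4,p5,p6,p7} | {p1,p3}.
No further refinement is possible. Final partition (2 blocks): {p2,p4,p5,p6,p7} | {p1,p3}.
p5 and p3 end up in different blocks, so they are distinguishable. For instance, the string 'ε' is accepted from only p5.

Yes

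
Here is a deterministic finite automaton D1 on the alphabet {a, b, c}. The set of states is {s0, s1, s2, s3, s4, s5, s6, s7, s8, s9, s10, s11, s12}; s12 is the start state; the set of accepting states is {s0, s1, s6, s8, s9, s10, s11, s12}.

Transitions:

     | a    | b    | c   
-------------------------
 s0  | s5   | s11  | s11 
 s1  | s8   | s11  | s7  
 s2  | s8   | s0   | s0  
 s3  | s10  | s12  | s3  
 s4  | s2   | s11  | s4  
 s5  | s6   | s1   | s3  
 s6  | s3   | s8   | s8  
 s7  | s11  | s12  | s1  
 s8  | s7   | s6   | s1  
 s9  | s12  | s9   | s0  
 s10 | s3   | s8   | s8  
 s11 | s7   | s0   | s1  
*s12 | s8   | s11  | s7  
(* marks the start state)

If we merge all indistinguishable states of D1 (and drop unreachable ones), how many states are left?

First remove the unreachable states {s2,s4,s9}; 10 states remain.
Initial partition by acceptance: {s0,s1,s6,s8,s10,s11,s12} | {s3,s5,s7}.
Split {s0,s1,s6,s8,s10,s11,s12} by δ(·,a) → {s0,s6,s8,s10,s11} and {s1,s12}.
Split {s0,s6,s8,s10,s11} by δ(·,c) → {s0,s6,s10} and {s8,s11}.
Split {s3,s5,s7} by δ(·,a) → {s3,s5} and {s7}.
Stable partition: {s0,s6,s10} | {s3,s5} | {s1,s12} | {s8,s11} | {s7} — 5 equivalence classes.

5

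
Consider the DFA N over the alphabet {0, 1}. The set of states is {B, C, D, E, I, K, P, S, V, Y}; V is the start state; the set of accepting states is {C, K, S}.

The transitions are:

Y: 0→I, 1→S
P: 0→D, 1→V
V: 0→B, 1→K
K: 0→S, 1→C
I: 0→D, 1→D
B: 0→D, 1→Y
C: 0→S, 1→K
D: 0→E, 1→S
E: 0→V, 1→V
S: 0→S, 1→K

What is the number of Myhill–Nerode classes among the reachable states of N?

3

Reachable states from the start: {B,C,D,E,I,K,S,V,Y}. Unreachable: {P} — drop them.
Initial partition by acceptance: {C,K,S} | {B,D,E,I,V,Y}.
Split {B,D,E,I,V,Y} by δ(·,1) → {B,E,I} and {D,V,Y}.
Stable partition: {C,K,S} | {B,E,I} | {D,V,Y} — 3 equivalence classes.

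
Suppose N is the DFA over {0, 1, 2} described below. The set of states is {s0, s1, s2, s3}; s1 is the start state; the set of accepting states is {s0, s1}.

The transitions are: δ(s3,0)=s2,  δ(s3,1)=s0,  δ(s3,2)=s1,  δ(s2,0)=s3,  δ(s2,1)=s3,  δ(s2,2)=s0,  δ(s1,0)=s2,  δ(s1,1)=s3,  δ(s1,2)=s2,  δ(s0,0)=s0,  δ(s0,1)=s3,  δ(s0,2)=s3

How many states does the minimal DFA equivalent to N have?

Initial partition by acceptance: {s0,s1} | {s2,s3}.
Refine {s0,s1} on symbol 0: members go to different blocks, giving {s0} and {s1}.
Split {s2,s3} by δ(·,1) → {s2} and {s3}.
The partition is now stable with 4 blocks: {s0} | {s2} | {s1} | {s3}.

4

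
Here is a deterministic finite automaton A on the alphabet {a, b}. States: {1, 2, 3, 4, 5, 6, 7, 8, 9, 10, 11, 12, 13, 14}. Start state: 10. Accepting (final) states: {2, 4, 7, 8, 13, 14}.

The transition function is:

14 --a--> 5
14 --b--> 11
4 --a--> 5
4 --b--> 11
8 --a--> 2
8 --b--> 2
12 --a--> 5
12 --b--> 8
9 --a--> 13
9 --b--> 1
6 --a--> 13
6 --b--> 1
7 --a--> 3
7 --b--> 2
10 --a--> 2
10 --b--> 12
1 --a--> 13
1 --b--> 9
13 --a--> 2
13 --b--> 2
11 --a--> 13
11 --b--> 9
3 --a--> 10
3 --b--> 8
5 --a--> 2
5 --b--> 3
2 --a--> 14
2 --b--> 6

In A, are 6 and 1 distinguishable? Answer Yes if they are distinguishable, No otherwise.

First remove the unreachable states {4,7}; 12 states remain.
Initial partition by acceptance: {2,8,13,14} | {1,3,5,6,9,10,11,12}.
Refine {2,8,13,14} on symbol a: members go to different blocks, giving {2,8,13} and {14}.
Refine {2,8,13} on symbol a: members go to different blocks, giving {8,13} and {2}.
Refine {1,3,5,6,9,10,11,12} on symbol a: members go to different blocks, giving {1,6,9,11} and {3,12} and {5,10}.
Stable partition: {8,13} | {1,6,9,11} | {14} | {2} | {3,12} | {5,10} — 6 equivalence classes.
6 and 1 lie in the same block of the stable partition, so they are equivalent — no string distinguishes them.

No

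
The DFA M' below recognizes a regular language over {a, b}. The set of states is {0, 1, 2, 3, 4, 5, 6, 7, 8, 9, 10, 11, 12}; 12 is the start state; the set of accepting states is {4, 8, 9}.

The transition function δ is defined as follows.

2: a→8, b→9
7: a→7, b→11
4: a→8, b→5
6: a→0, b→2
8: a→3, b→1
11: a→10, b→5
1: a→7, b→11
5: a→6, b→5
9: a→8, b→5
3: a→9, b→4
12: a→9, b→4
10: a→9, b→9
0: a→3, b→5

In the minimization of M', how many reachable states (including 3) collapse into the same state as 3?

Every state is reachable, so we keep all 13.
Start with accepting vs non-accepting: {4,8,9} | {0,1,2,3,5,6,7,10,11,12}.
Split {4,8,9} by δ(·,a) → {4,9} and {8}.
Split {0,1,2,3,5,6,7,10,11,12} by δ(·,a) → {0,1,5,6,7,11} and {3,10,12} and {2}.
Refine {0,1,5,6,7,11} on symbol a: members go to different blocks, giving {1,5,6,7} and {0,11}.
Refine {1,5,6,7} on symbol a: members go to different blocks, giving {1,5,7} and {6}.
On input a, block {1,5,7} splits into {1,7} and {5}.
Stable partition: {4,9} | {1,7} | {8} | {3,10,12} | {2} | {0,11} | {6} | {5} — 8 equivalence classes.
The equivalence class containing 3 is {3,10,12}, of size 3.

3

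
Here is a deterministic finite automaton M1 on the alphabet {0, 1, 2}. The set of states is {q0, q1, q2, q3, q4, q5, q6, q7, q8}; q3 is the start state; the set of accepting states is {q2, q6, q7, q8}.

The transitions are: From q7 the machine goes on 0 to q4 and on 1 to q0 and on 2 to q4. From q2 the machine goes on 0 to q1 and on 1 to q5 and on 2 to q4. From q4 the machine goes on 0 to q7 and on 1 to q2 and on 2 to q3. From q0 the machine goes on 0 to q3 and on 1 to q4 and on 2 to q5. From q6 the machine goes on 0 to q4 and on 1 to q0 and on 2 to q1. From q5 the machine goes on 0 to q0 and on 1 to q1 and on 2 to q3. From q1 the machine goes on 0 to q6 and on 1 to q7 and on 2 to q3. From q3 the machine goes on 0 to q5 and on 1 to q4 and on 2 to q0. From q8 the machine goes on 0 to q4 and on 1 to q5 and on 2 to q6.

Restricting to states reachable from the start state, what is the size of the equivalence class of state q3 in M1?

States {q8} cannot be reached from the start state, so discard them.
Initial partition by acceptance: {q2,q6,q7} | {q0,q1,q3,q4,q5}.
Refine {q0,q1,q3,q4,q5} on symbol 0: members go to different blocks, giving {q0,q3,q5} and {q1,q4}.
The partition is now stable with 3 blocks: {q2,q6,q7} | {q0,q3,q5} | {q1,q4}.
The equivalence class containing q3 is {q0,q3,q5}, of size 3.

3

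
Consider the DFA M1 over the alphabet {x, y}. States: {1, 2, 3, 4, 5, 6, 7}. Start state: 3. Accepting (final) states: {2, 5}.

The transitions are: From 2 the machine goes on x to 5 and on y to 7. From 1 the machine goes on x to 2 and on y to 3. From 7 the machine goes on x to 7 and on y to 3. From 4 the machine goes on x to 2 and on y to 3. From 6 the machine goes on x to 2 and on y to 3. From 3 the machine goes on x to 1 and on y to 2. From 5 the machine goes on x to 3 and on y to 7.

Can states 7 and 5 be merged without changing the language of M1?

Reachable states from the start: {1,2,3,5,7}. Unreachable: {4,6} — drop them.
Start with accepting vs non-accepting: {2,5} | {1,3,7}.
Split {2,5} by δ(·,x) → {2} and {5}.
Refine {1,3,7} on symbol x: members go to different blocks, giving {3,7} and {1}.
Refine {3,7} on symbol x: members go to different blocks, giving {3} and {7}.
No further refinement is possible. Final partition (5 blocks): {2} | {3} | {5} | {1} | {7}.
7 and 5 end up in different blocks, so they are distinguishable. For instance, the string 'ε' is accepted from only 5.

No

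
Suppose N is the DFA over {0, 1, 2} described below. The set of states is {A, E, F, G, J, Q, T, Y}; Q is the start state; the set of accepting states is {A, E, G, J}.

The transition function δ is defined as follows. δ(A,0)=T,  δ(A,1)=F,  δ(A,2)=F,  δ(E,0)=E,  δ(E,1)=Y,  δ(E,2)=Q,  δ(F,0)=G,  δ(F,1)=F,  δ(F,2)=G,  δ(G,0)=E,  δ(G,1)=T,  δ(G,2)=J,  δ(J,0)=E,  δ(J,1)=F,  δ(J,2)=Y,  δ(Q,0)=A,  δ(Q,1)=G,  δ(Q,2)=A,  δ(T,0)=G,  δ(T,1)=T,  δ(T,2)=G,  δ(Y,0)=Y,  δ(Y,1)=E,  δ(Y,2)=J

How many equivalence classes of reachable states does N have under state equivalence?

7

P0 = {A,E,G,J} | {F,Q,T,Y}.
Refine {A,E,G,J} on symbol 0: members go to different blocks, giving {E,G,J} and {A}.
On input 2, block {E,G,J} splits into {E,J} and {G}.
On input 0, block {F,Q,T,Y} splits into {F,T} and {Y} and {Q}.
On input 1, block {E,J} splits into {J} and {E}.
No further refinement is possible. Final partition (7 blocks): {J} | {F,T} | {A} | {G} | {Y} | {Q} | {E}.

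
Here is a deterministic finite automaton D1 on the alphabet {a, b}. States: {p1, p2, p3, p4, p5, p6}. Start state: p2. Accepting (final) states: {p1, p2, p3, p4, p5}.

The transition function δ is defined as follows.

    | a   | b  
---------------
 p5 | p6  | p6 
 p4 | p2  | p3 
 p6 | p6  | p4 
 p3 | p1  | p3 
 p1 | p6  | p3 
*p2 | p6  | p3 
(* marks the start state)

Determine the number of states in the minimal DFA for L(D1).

3

Reachable states from the start: {p1,p2,p3,p4,p6}. Unreachable: {p5} — drop them.
Initial partition by acceptance: {p1,p2,p3,p4} | {p6}.
Split {p1,p2,p3,p4} by δ(·,a) → {p1,p2} and {p3,p4}.
The partition is now stable with 3 blocks: {p1,p2} | {p6} | {p3,p4}.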